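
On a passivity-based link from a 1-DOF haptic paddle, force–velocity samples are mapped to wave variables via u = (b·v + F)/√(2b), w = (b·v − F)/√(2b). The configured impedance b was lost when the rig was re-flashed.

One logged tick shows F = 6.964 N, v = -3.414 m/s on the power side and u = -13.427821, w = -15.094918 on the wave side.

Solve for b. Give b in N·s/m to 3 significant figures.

b = 34.9 N·s/m

u + w = -28.522739;  u + w = √(2b)·v, so √(2b) = -28.522739/(-3.414) = 8.354639.
b = (√(2b))²/2 = 69.800000/2 = 34.900000.
(Check via u − w = 2F/√(2b): u − w = 1.667097, 2F/√(2b) = 1.667098.)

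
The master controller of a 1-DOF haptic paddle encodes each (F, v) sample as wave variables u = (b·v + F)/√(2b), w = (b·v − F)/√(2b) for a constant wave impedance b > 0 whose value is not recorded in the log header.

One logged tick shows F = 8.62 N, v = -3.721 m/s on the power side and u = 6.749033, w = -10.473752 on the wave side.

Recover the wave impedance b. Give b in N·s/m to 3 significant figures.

b = 0.501 N·s/m

u + w = -3.724719;  u + w = √(2b)·v, so √(2b) = -3.724719/(-3.721) = 1.000999.
b = (√(2b))²/2 = 1.002000/2 = 0.501000.
(Check via u − w = 2F/√(2b): u − w = 17.222785, 2F/√(2b) = 17.222786.)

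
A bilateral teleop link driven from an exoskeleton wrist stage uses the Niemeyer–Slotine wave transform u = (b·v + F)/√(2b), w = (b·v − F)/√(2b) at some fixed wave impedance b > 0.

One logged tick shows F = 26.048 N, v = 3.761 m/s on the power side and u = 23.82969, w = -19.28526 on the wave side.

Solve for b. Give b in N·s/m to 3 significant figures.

b = 0.73 N·s/m

u + w = 4.5444;  u + w = √(2b)·v, so √(2b) = 4.5444/3.761 = 1.2083.
b = (√(2b))²/2 = 1.4600/2 = 0.7300.
(Check via u − w = 2F/√(2b): u − w = 43.1150, 2F/√(2b) = 43.1150.)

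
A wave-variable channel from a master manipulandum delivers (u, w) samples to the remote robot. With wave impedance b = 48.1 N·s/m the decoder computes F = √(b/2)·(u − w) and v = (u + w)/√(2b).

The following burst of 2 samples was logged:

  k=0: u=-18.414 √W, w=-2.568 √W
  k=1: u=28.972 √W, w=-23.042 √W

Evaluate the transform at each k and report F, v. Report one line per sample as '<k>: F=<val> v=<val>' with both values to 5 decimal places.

0: F=-77.71005 v=-2.13924
1: F=255.08081 v=0.60460

k=0: u−w=-15.84600, u+w=-20.98200; √(b/2)=4.90408, √(2b)=9.80816; F=4.90408×(-15.846)=-77.71005, v=-20.98200/9.80816=-2.13924
k=1: u−w=52.01400, u+w=5.93000; √(b/2)=4.90408, √(2b)=9.80816; F=4.90408×52.014=255.08081, v=5.93000/9.80816=0.60460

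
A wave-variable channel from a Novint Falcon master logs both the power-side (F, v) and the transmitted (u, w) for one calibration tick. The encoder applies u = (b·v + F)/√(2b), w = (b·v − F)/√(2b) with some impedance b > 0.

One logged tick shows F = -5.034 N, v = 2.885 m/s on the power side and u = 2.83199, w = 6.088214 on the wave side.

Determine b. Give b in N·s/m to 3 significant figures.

b = 4.78 N·s/m

u + w = 8.920204;  u + w = √(2b)·v, so √(2b) = 8.920204/2.885 = 3.091925.
b = (√(2b))²/2 = 9.560001/2 = 4.780001.
(Check via u − w = 2F/√(2b): u − w = -3.256224, 2F/√(2b) = -3.256224.)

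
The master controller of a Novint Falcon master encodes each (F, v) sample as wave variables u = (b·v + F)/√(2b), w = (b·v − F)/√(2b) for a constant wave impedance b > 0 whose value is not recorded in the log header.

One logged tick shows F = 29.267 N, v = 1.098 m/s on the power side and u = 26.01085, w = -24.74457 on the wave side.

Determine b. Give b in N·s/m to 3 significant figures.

b = 0.665 N·s/m

u + w = 1.2663;  u + w = √(2b)·v, so √(2b) = 1.2663/1.098 = 1.1533.
b = (√(2b))²/2 = 1.3300/2 = 0.6650.
(Check via u − w = 2F/√(2b): u − w = 50.7554, 2F/√(2b) = 50.7552.)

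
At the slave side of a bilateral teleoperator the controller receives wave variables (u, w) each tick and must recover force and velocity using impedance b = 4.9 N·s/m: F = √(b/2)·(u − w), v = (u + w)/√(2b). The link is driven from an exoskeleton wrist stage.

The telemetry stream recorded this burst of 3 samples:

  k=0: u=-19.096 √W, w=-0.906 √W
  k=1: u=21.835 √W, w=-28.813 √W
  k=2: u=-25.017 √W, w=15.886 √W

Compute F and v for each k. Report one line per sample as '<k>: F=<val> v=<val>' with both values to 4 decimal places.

0: F=-28.4719 v=-6.3894
1: F=79.2767 v=-2.2290
2: F=-64.0233 v=-2.9168

k=0: u−w=-18.1900, u+w=-20.0020; √(b/2)=1.5652, √(2b)=3.1305; F=1.5652×(-18.19)=-28.4719, v=-20.0020/3.1305=-6.3894
k=1: u−w=50.6480, u+w=-6.9780; √(b/2)=1.5652, √(2b)=3.1305; F=1.5652×50.648=79.2767, v=-6.9780/3.1305=-2.2290
k=2: u−w=-40.9030, u+w=-9.1310; √(b/2)=1.5652, √(2b)=3.1305; F=1.5652×(-40.903)=-64.0233, v=-9.1310/3.1305=-2.9168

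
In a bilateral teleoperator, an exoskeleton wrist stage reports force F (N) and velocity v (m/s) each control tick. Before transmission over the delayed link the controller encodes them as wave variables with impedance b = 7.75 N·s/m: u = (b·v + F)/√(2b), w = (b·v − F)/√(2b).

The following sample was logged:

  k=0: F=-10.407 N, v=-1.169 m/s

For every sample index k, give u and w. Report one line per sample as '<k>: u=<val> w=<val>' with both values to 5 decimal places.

0: u=-4.94456 w=0.34220

k=0: b·v=7.75×(-1.169)=-9.05975; √(2b)=3.93700; u=(-9.05975+(-10.407))/3.93700=-4.94456, w=(-9.05975−(-10.407))/3.93700=0.34220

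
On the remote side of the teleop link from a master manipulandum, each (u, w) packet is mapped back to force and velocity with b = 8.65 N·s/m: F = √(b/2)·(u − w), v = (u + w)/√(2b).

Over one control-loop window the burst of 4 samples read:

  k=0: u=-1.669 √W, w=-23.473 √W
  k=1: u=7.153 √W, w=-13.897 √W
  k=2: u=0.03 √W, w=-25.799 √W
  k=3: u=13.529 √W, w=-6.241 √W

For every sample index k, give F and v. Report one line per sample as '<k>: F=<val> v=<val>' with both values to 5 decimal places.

0: F=45.34498 v=-6.04473
1: F=43.77692 v=-1.62142
2: F=53.71563 v=-6.19547
3: F=41.11495 v=1.75221

k=0: u−w=21.80400, u+w=-25.14200; √(b/2)=2.07966, √(2b)=4.15933; F=2.07966×21.804=45.34498, v=-25.14200/4.15933=-6.04473
k=1: u−w=21.05000, u+w=-6.74400; √(b/2)=2.07966, √(2b)=4.15933; F=2.07966×21.05=43.77692, v=-6.74400/4.15933=-1.62142
k=2: u−w=25.82900, u+w=-25.76900; √(b/2)=2.07966, √(2b)=4.15933; F=2.07966×25.829=53.71563, v=-25.76900/4.15933=-6.19547
k=3: u−w=19.77000, u+w=7.28800; √(b/2)=2.07966, √(2b)=4.15933; F=2.07966×19.77=41.11495, v=7.28800/4.15933=1.75221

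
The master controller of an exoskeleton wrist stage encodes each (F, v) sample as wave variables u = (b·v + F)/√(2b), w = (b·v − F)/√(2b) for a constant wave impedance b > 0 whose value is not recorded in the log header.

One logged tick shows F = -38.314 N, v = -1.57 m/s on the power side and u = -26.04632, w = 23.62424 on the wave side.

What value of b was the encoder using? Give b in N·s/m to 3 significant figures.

b = 1.19 N·s/m

u + w = -2.4221;  u + w = √(2b)·v, so √(2b) = -2.4221/(-1.57) = 1.5427.
b = (√(2b))²/2 = 2.3800/2 = 1.1900.
(Check via u − w = 2F/√(2b): u − w = -49.6706, 2F/√(2b) = -49.6705.)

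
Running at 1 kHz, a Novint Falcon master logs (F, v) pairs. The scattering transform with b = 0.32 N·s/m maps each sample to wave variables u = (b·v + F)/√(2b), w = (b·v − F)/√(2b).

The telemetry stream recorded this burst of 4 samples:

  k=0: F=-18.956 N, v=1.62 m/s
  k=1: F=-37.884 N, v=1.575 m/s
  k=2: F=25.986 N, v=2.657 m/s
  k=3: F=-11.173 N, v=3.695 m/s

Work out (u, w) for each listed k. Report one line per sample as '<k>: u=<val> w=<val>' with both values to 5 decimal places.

k=0: b·v=0.32×1.62=0.51840; √(2b)=0.80000; u=(0.51840+(-18.956))/0.80000=-23.04700, w=(0.51840−(-18.956))/0.80000=24.34300
k=1: b·v=0.32×1.575=0.50400; √(2b)=0.80000; u=(0.50400+(-37.884))/0.80000=-46.72500, w=(0.50400−(-37.884))/0.80000=47.98500
k=2: b·v=0.32×2.657=0.85024; √(2b)=0.80000; u=(0.85024+25.986)/0.80000=33.54530, w=(0.85024−25.986)/0.80000=-31.41970
k=3: b·v=0.32×3.695=1.18240; √(2b)=0.80000; u=(1.18240+(-11.173))/0.80000=-12.48825, w=(1.18240−(-11.173))/0.80000=15.44425

0: u=-23.04700 w=24.34300
1: u=-46.72500 w=47.98500
2: u=33.54530 w=-31.41970
3: u=-12.48825 w=15.44425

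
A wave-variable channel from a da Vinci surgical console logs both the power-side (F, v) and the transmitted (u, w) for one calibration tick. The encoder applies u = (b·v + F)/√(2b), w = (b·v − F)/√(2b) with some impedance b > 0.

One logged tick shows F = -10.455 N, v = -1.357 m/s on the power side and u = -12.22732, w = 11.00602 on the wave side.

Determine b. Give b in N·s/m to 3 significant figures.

b = 0.405 N·s/m

u + w = -1.22130;  u + w = √(2b)·v, so √(2b) = -1.22130/(-1.357) = 0.90000.
b = (√(2b))²/2 = 0.81000/2 = 0.40500.
(Check via u − w = 2F/√(2b): u − w = -23.23334, 2F/√(2b) = -23.23333.)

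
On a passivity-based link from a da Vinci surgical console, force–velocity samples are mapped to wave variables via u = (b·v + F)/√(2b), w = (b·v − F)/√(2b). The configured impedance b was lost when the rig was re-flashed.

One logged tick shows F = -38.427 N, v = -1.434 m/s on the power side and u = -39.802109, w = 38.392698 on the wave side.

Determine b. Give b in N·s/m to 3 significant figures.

b = 0.483 N·s/m

u + w = -1.409411;  u + w = √(2b)·v, so √(2b) = -1.409411/(-1.434) = 0.982853.
b = (√(2b))²/2 = 0.966000/2 = 0.483000.
(Check via u − w = 2F/√(2b): u − w = -78.194807, 2F/√(2b) = -78.194818.)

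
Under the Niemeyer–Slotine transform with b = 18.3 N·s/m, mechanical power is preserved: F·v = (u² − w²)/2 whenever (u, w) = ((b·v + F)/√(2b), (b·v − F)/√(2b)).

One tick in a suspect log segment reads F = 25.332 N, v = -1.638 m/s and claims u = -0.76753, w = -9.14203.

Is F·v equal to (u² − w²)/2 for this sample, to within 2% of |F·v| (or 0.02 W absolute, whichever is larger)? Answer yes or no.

F·v = 25.332×(-1.638) = -41.4938 W.
(u² − w²)/2 = (0.5891 − 83.5767)/2 = -41.4938 W.
|Δ| = 0.0000;  2% of max(1, |F·v|) = 0.8299.

yes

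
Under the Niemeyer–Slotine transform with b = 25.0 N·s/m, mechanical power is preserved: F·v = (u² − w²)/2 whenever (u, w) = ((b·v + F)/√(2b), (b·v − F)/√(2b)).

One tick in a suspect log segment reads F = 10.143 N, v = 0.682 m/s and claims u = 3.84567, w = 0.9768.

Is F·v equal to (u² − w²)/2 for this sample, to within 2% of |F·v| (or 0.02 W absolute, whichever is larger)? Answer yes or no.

yes

F·v = 10.143×0.682 = 6.9175 W.
(u² − w²)/2 = (14.7892 − 0.9541)/2 = 6.9175 W.
|Δ| = 0.0000;  2% of max(1, |F·v|) = 0.1384.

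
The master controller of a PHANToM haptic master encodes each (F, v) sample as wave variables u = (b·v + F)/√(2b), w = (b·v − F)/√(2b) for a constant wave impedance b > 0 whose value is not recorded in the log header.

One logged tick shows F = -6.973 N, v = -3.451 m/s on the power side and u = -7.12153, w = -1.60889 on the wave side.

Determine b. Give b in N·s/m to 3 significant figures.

b = 3.2 N·s/m

u + w = -8.7304;  u + w = √(2b)·v, so √(2b) = -8.7304/(-3.451) = 2.5298.
b = (√(2b))²/2 = 6.4000/2 = 3.2000.
(Check via u − w = 2F/√(2b): u − w = -5.5126, 2F/√(2b) = -5.5126.)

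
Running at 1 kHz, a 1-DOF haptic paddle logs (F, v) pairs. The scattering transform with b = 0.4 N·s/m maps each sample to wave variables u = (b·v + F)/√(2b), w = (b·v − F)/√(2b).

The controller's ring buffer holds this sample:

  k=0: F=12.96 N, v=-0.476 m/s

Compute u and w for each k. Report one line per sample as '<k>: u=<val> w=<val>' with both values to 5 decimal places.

0: u=14.27685 w=-14.70259

k=0: b·v=0.4×(-0.476)=-0.19040; √(2b)=0.89443; u=(-0.19040+12.96)/0.89443=14.27685, w=(-0.19040−12.96)/0.89443=-14.70259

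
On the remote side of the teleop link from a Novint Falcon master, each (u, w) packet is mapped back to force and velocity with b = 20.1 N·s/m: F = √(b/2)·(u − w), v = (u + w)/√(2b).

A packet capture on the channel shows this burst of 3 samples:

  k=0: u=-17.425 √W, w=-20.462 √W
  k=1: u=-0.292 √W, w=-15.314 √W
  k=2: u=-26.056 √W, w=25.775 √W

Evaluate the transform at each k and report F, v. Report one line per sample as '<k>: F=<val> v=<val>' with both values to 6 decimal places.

0: F=9.627817 v=-5.975540
1: F=47.622346 v=-2.461379
2: F=-164.313263 v=-0.044319

k=0: u−w=3.037000, u+w=-37.887000; √(b/2)=3.170173, √(2b)=6.340347; F=3.170173×3.037=9.627817, v=-37.887000/6.340347=-5.975540
k=1: u−w=15.022000, u+w=-15.606000; √(b/2)=3.170173, √(2b)=6.340347; F=3.170173×15.022=47.622346, v=-15.606000/6.340347=-2.461379
k=2: u−w=-51.831000, u+w=-0.281000; √(b/2)=3.170173, √(2b)=6.340347; F=3.170173×(-51.831)=-164.313263, v=-0.281000/6.340347=-0.044319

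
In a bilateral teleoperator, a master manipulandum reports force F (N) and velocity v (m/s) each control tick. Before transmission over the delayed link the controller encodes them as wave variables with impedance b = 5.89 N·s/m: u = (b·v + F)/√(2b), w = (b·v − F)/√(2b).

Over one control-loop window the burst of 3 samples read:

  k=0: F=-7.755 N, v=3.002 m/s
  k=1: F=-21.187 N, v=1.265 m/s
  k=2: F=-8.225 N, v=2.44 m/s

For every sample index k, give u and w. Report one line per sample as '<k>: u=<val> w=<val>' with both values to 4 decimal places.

0: u=2.8922 w=7.4112
1: u=-4.0021 w=8.3439
2: u=1.7909 w=6.5837

k=0: b·v=5.89×3.002=17.6818; √(2b)=3.4322; u=(17.6818+(-7.755))/3.4322=2.8922, w=(17.6818−(-7.755))/3.4322=7.4112
k=1: b·v=5.89×1.265=7.4508; √(2b)=3.4322; u=(7.4508+(-21.187))/3.4322=-4.0021, w=(7.4508−(-21.187))/3.4322=8.3439
k=2: b·v=5.89×2.44=14.3716; √(2b)=3.4322; u=(14.3716+(-8.225))/3.4322=1.7909, w=(14.3716−(-8.225))/3.4322=6.5837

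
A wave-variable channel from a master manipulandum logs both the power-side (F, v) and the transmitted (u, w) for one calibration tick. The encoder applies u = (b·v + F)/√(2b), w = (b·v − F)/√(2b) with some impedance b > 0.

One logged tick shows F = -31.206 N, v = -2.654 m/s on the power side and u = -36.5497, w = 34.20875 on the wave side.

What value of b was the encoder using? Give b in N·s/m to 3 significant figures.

u + w = -2.34095;  u + w = √(2b)·v, so √(2b) = -2.34095/(-2.654) = 0.88205.
b = (√(2b))²/2 = 0.77801/2 = 0.38900.
(Check via u − w = 2F/√(2b): u − w = -70.75845, 2F/√(2b) = -70.75822.)

b = 0.389 N·s/m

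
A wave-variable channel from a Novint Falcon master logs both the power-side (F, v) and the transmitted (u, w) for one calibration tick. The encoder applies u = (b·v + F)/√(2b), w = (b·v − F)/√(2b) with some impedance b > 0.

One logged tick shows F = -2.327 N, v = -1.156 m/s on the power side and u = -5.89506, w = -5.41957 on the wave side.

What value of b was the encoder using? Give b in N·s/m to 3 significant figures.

b = 47.9 N·s/m

u + w = -11.3146;  u + w = √(2b)·v, so √(2b) = -11.3146/(-1.156) = 9.7877.
b = (√(2b))²/2 = 95.7999/2 = 47.8999.
(Check via u − w = 2F/√(2b): u − w = -0.4755, 2F/√(2b) = -0.4755.)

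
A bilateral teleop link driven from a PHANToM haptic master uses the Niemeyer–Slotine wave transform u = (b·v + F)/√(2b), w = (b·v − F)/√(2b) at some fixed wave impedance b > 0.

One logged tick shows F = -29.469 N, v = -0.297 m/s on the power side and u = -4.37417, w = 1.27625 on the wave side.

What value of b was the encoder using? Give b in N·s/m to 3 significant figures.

u + w = -3.09792;  u + w = √(2b)·v, so √(2b) = -3.09792/(-0.297) = 10.43071.
b = (√(2b))²/2 = 108.79965/2 = 54.39982.
(Check via u − w = 2F/√(2b): u − w = -5.65042, 2F/√(2b) = -5.65043.)

b = 54.4 N·s/m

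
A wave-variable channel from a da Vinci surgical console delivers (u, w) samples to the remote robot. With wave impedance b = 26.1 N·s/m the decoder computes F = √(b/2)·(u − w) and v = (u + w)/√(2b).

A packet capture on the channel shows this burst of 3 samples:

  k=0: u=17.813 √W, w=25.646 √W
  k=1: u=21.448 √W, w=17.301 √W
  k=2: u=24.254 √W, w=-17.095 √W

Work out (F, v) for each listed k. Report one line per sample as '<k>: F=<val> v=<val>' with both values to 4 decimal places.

k=0: u−w=-7.8330, u+w=43.4590; √(b/2)=3.6125, √(2b)=7.2250; F=3.6125×(-7.833)=-28.2965, v=43.4590/7.2250=6.0151
k=1: u−w=4.1470, u+w=38.7490; √(b/2)=3.6125, √(2b)=7.2250; F=3.6125×4.147=14.9809, v=38.7490/7.2250=5.3632
k=2: u−w=41.3490, u+w=7.1590; √(b/2)=3.6125, √(2b)=7.2250; F=3.6125×41.349=149.3724, v=7.1590/7.2250=0.9909

0: F=-28.2965 v=6.0151
1: F=14.9809 v=5.3632
2: F=149.3724 v=0.9909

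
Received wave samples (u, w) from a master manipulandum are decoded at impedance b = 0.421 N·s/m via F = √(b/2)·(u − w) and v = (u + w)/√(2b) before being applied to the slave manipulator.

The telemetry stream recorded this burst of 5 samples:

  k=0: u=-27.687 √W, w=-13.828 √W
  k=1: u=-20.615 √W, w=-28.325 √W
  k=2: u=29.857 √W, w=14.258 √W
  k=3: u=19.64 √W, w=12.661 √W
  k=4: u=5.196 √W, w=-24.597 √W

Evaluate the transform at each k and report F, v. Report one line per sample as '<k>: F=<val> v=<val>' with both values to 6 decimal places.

0: F=-6.358548 v=-45.242750
1: F=3.537370 v=-53.334462
2: F=7.156865 v=48.076212
3: F=3.201985 v=35.201399
4: F=13.669112 v=-21.143071

k=0: u−w=-13.859000, u+w=-41.515000; √(b/2)=0.458803, √(2b)=0.917606; F=0.458803×(-13.859)=-6.358548, v=-41.515000/0.917606=-45.242750
k=1: u−w=7.710000, u+w=-48.940000; √(b/2)=0.458803, √(2b)=0.917606; F=0.458803×7.71=3.537370, v=-48.940000/0.917606=-53.334462
k=2: u−w=15.599000, u+w=44.115000; √(b/2)=0.458803, √(2b)=0.917606; F=0.458803×15.599=7.156865, v=44.115000/0.917606=48.076212
k=3: u−w=6.979000, u+w=32.301000; √(b/2)=0.458803, √(2b)=0.917606; F=0.458803×6.979=3.201985, v=32.301000/0.917606=35.201399
k=4: u−w=29.793000, u+w=-19.401000; √(b/2)=0.458803, √(2b)=0.917606; F=0.458803×29.793=13.669112, v=-19.401000/0.917606=-21.143071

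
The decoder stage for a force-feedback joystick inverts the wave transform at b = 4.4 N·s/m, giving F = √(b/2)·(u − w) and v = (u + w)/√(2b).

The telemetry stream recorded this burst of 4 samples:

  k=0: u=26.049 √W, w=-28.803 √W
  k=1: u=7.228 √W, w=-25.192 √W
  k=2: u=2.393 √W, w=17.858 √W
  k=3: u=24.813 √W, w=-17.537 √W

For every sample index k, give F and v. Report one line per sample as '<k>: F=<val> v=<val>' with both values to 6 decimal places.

k=0: u−w=54.852000, u+w=-2.754000; √(b/2)=1.483240, √(2b)=2.966479; F=1.483240×54.852=81.358664, v=-2.754000/2.966479=-0.928373
k=1: u−w=32.420000, u+w=-17.964000; √(b/2)=1.483240, √(2b)=2.966479; F=1.483240×32.42=48.086631, v=-17.964000/2.966479=-6.055663
k=2: u−w=-15.465000, u+w=20.251000; √(b/2)=1.483240, √(2b)=2.966479; F=1.483240×(-15.465)=-22.938302, v=20.251000/2.966479=6.826611
k=3: u−w=42.350000, u+w=7.276000; √(b/2)=1.483240, √(2b)=2.966479; F=1.483240×42.35=62.815201, v=7.276000/2.966479=2.452739

0: F=81.358664 v=-0.928373
1: F=48.086631 v=-6.055663
2: F=-22.938302 v=6.826611
3: F=62.815201 v=2.452739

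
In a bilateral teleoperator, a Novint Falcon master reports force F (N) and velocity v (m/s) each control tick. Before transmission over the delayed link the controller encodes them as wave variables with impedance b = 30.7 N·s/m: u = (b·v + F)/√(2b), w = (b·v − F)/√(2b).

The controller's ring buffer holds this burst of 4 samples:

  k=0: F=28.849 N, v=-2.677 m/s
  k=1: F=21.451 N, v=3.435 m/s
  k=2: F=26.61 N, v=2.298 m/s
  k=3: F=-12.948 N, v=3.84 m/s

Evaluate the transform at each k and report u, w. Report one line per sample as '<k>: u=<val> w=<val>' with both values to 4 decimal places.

0: u=-6.8066 w=-14.1699
1: u=16.1956 w=10.7205
2: u=12.3993 w=5.6074
3: u=13.3924 w=16.6972

k=0: b·v=30.7×(-2.677)=-82.1839; √(2b)=7.8358; u=(-82.1839+28.849)/7.8358=-6.8066, w=(-82.1839−28.849)/7.8358=-14.1699
k=1: b·v=30.7×3.435=105.4545; √(2b)=7.8358; u=(105.4545+21.451)/7.8358=16.1956, w=(105.4545−21.451)/7.8358=10.7205
k=2: b·v=30.7×2.298=70.5486; √(2b)=7.8358; u=(70.5486+26.61)/7.8358=12.3993, w=(70.5486−26.61)/7.8358=5.6074
k=3: b·v=30.7×3.84=117.8880; √(2b)=7.8358; u=(117.8880+(-12.948))/7.8358=13.3924, w=(117.8880−(-12.948))/7.8358=16.6972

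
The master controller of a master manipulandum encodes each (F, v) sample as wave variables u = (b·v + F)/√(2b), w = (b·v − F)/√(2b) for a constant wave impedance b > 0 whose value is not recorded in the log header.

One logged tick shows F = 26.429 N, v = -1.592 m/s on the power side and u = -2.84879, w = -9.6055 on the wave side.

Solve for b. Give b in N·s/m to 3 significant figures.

u + w = -12.45429;  u + w = √(2b)·v, so √(2b) = -12.45429/(-1.592) = 7.82305.
b = (√(2b))²/2 = 61.20006/2 = 30.60003.
(Check via u − w = 2F/√(2b): u − w = 6.75671, 2F/√(2b) = 6.75670.)

b = 30.6 N·s/m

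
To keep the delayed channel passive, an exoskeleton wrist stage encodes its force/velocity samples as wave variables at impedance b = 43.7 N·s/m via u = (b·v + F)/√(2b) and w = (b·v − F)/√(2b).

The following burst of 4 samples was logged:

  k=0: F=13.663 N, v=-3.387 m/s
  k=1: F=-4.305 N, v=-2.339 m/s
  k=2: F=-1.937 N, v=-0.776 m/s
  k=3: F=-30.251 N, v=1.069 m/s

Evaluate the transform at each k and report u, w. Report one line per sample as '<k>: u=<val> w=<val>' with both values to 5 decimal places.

0: u=-14.37072 w=-17.29366
1: u=-11.39390 w=-10.47293
2: u=-3.83453 w=-3.42014
3: u=1.76111 w=8.23275

k=0: b·v=43.7×(-3.387)=-148.01190; √(2b)=9.34880; u=(-148.01190+13.663)/9.34880=-14.37072, w=(-148.01190−13.663)/9.34880=-17.29366
k=1: b·v=43.7×(-2.339)=-102.21430; √(2b)=9.34880; u=(-102.21430+(-4.305))/9.34880=-11.39390, w=(-102.21430−(-4.305))/9.34880=-10.47293
k=2: b·v=43.7×(-0.776)=-33.91120; √(2b)=9.34880; u=(-33.91120+(-1.937))/9.34880=-3.83453, w=(-33.91120−(-1.937))/9.34880=-3.42014
k=3: b·v=43.7×1.069=46.71530; √(2b)=9.34880; u=(46.71530+(-30.251))/9.34880=1.76111, w=(46.71530−(-30.251))/9.34880=8.23275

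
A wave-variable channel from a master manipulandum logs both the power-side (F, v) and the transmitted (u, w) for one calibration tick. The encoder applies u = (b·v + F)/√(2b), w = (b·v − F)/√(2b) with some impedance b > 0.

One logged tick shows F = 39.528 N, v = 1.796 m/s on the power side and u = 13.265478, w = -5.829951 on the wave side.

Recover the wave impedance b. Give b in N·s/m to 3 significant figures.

u + w = 7.435527;  u + w = √(2b)·v, so √(2b) = 7.435527/1.796 = 4.140048.
b = (√(2b))²/2 = 17.140001/2 = 8.570001.
(Check via u − w = 2F/√(2b): u − w = 19.095429, 2F/√(2b) = 19.095429.)

b = 8.57 N·s/m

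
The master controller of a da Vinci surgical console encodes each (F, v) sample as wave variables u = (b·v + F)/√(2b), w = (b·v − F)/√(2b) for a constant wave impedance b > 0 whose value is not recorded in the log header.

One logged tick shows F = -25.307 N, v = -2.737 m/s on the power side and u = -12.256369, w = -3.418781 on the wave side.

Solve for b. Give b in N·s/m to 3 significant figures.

b = 16.4 N·s/m

u + w = -15.675150;  u + w = √(2b)·v, so √(2b) = -15.675150/(-2.737) = 5.727128.
b = (√(2b))²/2 = 32.799998/2 = 16.399999.
(Check via u − w = 2F/√(2b): u − w = -8.837588, 2F/√(2b) = -8.837588.)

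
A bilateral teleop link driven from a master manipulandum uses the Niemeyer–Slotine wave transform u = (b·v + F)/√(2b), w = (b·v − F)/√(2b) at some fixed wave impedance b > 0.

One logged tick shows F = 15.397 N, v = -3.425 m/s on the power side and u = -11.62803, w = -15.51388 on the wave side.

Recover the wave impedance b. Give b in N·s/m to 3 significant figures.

u + w = -27.14191;  u + w = √(2b)·v, so √(2b) = -27.14191/(-3.425) = 7.92465.
b = (√(2b))²/2 = 62.80000/2 = 31.40000.
(Check via u − w = 2F/√(2b): u − w = 3.88585, 2F/√(2b) = 3.88585.)

b = 31.4 N·s/m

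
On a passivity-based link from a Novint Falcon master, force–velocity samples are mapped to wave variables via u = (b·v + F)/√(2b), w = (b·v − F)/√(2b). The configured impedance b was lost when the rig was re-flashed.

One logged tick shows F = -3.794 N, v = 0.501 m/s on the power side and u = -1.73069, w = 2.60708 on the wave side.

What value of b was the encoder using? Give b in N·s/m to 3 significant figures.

u + w = 0.8764;  u + w = √(2b)·v, so √(2b) = 0.8764/0.501 = 1.7493.
b = (√(2b))²/2 = 3.0600/2 = 1.5300.
(Check via u − w = 2F/√(2b): u − w = -4.3378, 2F/√(2b) = -4.3378.)

b = 1.53 N·s/m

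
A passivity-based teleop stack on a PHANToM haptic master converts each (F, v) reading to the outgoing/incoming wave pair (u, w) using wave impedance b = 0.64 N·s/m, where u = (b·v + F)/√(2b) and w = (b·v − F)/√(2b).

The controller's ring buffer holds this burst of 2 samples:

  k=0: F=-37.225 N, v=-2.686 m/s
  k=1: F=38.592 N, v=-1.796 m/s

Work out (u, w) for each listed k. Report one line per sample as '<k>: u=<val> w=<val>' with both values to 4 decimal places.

k=0: b·v=0.64×(-2.686)=-1.7190; √(2b)=1.1314; u=(-1.7190+(-37.225))/1.1314=-34.4220, w=(-1.7190−(-37.225))/1.1314=31.3831
k=1: b·v=0.64×(-1.796)=-1.1494; √(2b)=1.1314; u=(-1.1494+38.592)/1.1314=33.0949, w=(-1.1494−38.592)/1.1314=-35.1268

0: u=-34.4220 w=31.3831
1: u=33.0949 w=-35.1268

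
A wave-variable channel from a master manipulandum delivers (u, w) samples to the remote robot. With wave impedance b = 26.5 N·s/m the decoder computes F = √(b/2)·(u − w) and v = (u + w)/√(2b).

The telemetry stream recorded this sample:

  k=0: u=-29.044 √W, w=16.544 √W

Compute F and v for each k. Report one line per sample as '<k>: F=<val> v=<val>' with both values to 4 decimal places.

k=0: u−w=-45.5880, u+w=-12.5000; √(b/2)=3.6401, √(2b)=7.2801; F=3.6401×(-45.588)=-165.9428, v=-12.5000/7.2801=-1.7170

0: F=-165.9428 v=-1.7170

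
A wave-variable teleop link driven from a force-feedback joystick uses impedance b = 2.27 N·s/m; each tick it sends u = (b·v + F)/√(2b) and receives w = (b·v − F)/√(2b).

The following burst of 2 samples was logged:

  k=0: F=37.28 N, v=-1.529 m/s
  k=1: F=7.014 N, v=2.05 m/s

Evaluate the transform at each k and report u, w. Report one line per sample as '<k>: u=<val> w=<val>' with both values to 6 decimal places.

0: u=15.867430 w=-19.125312
1: u=5.475829 w=-1.107838

k=0: b·v=2.27×(-1.529)=-3.470830; √(2b)=2.130728; u=(-3.470830+37.28)/2.130728=15.867430, w=(-3.470830−37.28)/2.130728=-19.125312
k=1: b·v=2.27×2.05=4.653500; √(2b)=2.130728; u=(4.653500+7.014)/2.130728=5.475829, w=(4.653500−7.014)/2.130728=-1.107838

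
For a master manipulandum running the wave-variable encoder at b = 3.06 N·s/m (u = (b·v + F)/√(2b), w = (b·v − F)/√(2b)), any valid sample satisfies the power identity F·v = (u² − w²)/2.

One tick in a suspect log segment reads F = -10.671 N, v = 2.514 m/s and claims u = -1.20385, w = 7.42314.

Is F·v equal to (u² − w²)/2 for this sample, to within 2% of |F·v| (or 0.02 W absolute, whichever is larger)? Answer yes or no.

yes

F·v = (-10.671)×2.514 = -26.82689 W.
(u² − w²)/2 = (1.44925 − 55.10301)/2 = -26.82688 W.
|Δ| = 0.00002;  2% of max(1, |F·v|) = 0.53654.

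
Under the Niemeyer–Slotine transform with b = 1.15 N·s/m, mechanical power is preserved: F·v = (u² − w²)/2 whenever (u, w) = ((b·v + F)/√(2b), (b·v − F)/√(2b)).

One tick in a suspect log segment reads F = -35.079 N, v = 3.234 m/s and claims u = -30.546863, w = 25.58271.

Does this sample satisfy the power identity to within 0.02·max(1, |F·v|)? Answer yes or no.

F·v = (-35.079)×3.234 = -113.445486 W.
(u² − w²)/2 = (933.110839 − 654.475051)/2 = 139.317894 W.
|Δ| = 252.763380;  2% of max(1, |F·v|) = 2.268910.

no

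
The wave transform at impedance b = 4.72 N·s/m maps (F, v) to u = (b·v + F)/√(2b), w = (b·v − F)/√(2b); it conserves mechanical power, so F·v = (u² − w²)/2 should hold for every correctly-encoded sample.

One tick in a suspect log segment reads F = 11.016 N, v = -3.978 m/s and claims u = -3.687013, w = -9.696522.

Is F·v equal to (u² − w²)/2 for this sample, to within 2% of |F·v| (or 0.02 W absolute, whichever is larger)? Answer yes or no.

F·v = 11.016×(-3.978) = -43.821648 W.
(u² − w²)/2 = (13.594065 − 94.022539)/2 = -40.214237 W.
|Δ| = 3.607411;  2% of max(1, |F·v|) = 0.876433.

no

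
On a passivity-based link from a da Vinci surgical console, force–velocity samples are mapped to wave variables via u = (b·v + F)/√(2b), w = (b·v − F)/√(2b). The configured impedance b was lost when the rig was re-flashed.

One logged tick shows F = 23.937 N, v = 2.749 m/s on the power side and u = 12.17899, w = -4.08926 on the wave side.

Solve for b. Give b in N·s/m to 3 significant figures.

u + w = 8.0897;  u + w = √(2b)·v, so √(2b) = 8.0897/2.749 = 2.9428.
b = (√(2b))²/2 = 8.6600/2 = 4.3300.
(Check via u − w = 2F/√(2b): u − w = 16.2683, 2F/√(2b) = 16.2682.)

b = 4.33 N·s/m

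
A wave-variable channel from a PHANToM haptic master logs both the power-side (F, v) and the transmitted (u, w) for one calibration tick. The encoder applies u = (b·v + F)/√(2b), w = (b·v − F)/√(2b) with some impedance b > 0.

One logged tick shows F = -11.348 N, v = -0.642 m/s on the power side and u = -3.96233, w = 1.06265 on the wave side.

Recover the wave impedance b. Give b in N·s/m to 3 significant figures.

b = 10.2 N·s/m

u + w = -2.8997;  u + w = √(2b)·v, so √(2b) = -2.8997/(-0.642) = 4.5166.
b = (√(2b))²/2 = 20.4000/2 = 10.2000.
(Check via u − w = 2F/√(2b): u − w = -5.0250, 2F/√(2b) = -5.0250.)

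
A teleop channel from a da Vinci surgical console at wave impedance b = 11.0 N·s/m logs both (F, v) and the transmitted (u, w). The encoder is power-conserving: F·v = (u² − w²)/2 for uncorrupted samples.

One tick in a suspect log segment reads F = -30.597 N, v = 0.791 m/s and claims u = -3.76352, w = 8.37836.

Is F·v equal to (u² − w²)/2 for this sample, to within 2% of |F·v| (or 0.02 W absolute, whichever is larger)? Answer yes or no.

no

F·v = (-30.597)×0.791 = -24.2022 W.
(u² − w²)/2 = (14.1641 − 70.1969)/2 = -28.0164 W.
|Δ| = 3.8142;  2% of max(1, |F·v|) = 0.4840.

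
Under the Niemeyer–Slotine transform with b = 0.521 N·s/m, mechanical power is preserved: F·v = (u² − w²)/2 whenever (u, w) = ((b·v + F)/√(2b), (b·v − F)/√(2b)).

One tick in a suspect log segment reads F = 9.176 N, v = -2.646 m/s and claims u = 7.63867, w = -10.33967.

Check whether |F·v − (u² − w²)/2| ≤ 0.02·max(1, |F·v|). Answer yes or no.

F·v = 9.176×(-2.646) = -24.2797 W.
(u² − w²)/2 = (58.3493 − 106.9088)/2 = -24.2797 W.
|Δ| = 0.0001;  2% of max(1, |F·v|) = 0.4856.

yes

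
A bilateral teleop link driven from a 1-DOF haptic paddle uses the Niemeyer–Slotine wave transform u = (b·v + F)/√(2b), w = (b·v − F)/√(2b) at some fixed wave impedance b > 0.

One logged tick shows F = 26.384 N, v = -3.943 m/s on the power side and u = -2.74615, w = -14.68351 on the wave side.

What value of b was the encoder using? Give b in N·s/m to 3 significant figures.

u + w = -17.4297;  u + w = √(2b)·v, so √(2b) = -17.4297/(-3.943) = 4.4204.
b = (√(2b))²/2 = 19.5400/2 = 9.7700.
(Check via u − w = 2F/√(2b): u − w = 11.9374, 2F/√(2b) = 11.9374.)

b = 9.77 N·s/m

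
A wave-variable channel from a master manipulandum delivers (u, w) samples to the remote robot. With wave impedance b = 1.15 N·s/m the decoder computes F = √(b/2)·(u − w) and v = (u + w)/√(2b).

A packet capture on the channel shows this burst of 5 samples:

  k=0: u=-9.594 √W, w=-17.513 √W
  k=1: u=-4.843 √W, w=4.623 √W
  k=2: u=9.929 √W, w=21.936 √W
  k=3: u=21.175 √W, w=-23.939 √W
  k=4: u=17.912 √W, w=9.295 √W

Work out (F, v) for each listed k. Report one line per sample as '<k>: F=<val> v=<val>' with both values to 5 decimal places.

k=0: u−w=7.91900, u+w=-27.10700; √(b/2)=0.75829, √(2b)=1.51658; F=0.75829×7.919=6.00488, v=-27.10700/1.51658=-17.87383
k=1: u−w=-9.46600, u+w=-0.22000; √(b/2)=0.75829, √(2b)=1.51658; F=0.75829×(-9.466)=-7.17795, v=-0.22000/1.51658=-0.14506
k=2: u−w=-12.00700, u+w=31.86500; √(b/2)=0.75829, √(2b)=1.51658; F=0.75829×(-12.007)=-9.10476, v=31.86500/1.51658=21.01116
k=3: u−w=45.11400, u+w=-2.76400; √(b/2)=0.75829, √(2b)=1.51658; F=0.75829×45.114=34.20938, v=-2.76400/1.51658=-1.82253
k=4: u−w=8.61700, u+w=27.20700; √(b/2)=0.75829, √(2b)=1.51658; F=0.75829×8.617=6.53416, v=27.20700/1.51658=17.93976

0: F=6.00488 v=-17.87383
1: F=-7.17795 v=-0.14506
2: F=-9.10476 v=21.01116
3: F=34.20938 v=-1.82253
4: F=6.53416 v=17.93976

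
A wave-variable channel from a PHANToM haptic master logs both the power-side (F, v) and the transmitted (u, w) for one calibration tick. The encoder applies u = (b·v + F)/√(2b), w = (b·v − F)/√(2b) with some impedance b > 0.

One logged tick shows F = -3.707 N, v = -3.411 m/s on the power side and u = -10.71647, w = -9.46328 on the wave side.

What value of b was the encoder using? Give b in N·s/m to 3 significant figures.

u + w = -20.1797;  u + w = √(2b)·v, so √(2b) = -20.1797/(-3.411) = 5.9161.
b = (√(2b))²/2 = 35.0000/2 = 17.5000.
(Check via u − w = 2F/√(2b): u − w = -1.2532, 2F/√(2b) = -1.2532.)

b = 17.5 N·s/m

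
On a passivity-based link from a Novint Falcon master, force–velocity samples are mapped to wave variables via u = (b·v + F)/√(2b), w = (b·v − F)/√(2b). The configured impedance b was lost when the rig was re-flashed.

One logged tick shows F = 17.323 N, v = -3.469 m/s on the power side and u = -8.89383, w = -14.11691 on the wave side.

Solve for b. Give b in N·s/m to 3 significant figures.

b = 22 N·s/m

u + w = -23.0107;  u + w = √(2b)·v, so √(2b) = -23.0107/(-3.469) = 6.6332.
b = (√(2b))²/2 = 44.0000/2 = 22.0000.
(Check via u − w = 2F/√(2b): u − w = 5.2231, 2F/√(2b) = 5.2231.)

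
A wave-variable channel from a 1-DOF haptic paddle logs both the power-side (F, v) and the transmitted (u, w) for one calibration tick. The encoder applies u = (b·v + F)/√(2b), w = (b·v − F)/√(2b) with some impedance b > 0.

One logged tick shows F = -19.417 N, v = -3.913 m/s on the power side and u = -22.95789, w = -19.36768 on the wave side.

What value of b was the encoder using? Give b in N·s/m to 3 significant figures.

b = 58.5 N·s/m

u + w = -42.32557;  u + w = √(2b)·v, so √(2b) = -42.32557/(-3.913) = 10.81665.
b = (√(2b))²/2 = 117.00002/2 = 58.50001.
(Check via u − w = 2F/√(2b): u − w = -3.59021, 2F/√(2b) = -3.59020.)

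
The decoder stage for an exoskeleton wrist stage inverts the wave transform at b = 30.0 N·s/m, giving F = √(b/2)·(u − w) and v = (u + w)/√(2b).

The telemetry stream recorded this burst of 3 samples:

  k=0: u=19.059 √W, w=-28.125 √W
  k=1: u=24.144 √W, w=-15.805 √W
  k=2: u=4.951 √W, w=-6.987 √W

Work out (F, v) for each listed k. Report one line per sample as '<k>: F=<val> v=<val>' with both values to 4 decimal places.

k=0: u−w=47.1840, u+w=-9.0660; √(b/2)=3.8730, √(2b)=7.7460; F=3.8730×47.184=182.7428, v=-9.0660/7.7460=-1.1704
k=1: u−w=39.9490, u+w=8.3390; √(b/2)=3.8730, √(2b)=7.7460; F=3.8730×39.949=154.7218, v=8.3390/7.7460=1.0766
k=2: u−w=11.9380, u+w=-2.0360; √(b/2)=3.8730, √(2b)=7.7460; F=3.8730×11.938=46.2357, v=-2.0360/7.7460=-0.2628

0: F=182.7428 v=-1.1704
1: F=154.7218 v=1.0766
2: F=46.2357 v=-0.2628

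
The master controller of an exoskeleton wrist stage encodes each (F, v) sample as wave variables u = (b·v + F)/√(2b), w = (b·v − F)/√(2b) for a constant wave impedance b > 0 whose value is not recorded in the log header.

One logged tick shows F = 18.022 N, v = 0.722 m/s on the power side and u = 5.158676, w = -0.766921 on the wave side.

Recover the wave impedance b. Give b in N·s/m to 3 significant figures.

u + w = 4.391755;  u + w = √(2b)·v, so √(2b) = 4.391755/0.722 = 6.082763.
b = (√(2b))²/2 = 37.000008/2 = 18.500004.
(Check via u − w = 2F/√(2b): u − w = 5.925597, 2F/√(2b) = 5.925596.)

b = 18.5 N·s/m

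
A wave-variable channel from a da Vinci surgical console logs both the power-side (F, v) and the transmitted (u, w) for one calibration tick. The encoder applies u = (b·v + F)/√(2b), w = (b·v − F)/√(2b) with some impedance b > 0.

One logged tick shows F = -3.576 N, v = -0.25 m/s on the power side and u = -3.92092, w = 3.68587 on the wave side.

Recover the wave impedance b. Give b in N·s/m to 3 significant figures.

u + w = -0.2351;  u + w = √(2b)·v, so √(2b) = -0.2351/(-0.25) = 0.9402.
b = (√(2b))²/2 = 0.8840/2 = 0.4420.
(Check via u − w = 2F/√(2b): u − w = -7.6068, 2F/√(2b) = -7.6069.)

b = 0.442 N·s/m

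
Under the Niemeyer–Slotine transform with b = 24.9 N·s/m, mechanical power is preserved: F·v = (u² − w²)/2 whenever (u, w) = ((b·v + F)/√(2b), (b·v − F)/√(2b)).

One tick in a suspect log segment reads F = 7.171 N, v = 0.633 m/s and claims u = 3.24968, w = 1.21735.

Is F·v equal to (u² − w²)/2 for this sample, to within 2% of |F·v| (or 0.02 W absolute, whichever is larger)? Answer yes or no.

F·v = 7.171×0.633 = 4.5392 W.
(u² − w²)/2 = (10.5604 − 1.4819)/2 = 4.5392 W.
|Δ| = 0.0000;  2% of max(1, |F·v|) = 0.0908.

yes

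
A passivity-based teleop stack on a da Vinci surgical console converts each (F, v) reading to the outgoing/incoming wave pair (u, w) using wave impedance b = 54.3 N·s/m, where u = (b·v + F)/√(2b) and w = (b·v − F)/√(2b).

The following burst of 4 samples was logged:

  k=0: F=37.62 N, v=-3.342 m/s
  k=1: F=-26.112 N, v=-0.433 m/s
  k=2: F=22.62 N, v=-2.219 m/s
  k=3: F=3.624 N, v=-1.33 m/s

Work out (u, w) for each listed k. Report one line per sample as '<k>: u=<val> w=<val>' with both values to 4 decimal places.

k=0: b·v=54.3×(-3.342)=-181.4706; √(2b)=10.4211; u=(-181.4706+37.62)/10.4211=-13.8037, w=(-181.4706−37.62)/10.4211=-21.0237
k=1: b·v=54.3×(-0.433)=-23.5119; √(2b)=10.4211; u=(-23.5119+(-26.112))/10.4211=-4.7619, w=(-23.5119−(-26.112))/10.4211=0.2495
k=2: b·v=54.3×(-2.219)=-120.4917; √(2b)=10.4211; u=(-120.4917+22.62)/10.4211=-9.3917, w=(-120.4917−22.62)/10.4211=-13.7328
k=3: b·v=54.3×(-1.33)=-72.2190; √(2b)=10.4211; u=(-72.2190+3.624)/10.4211=-6.5823, w=(-72.2190−3.624)/10.4211=-7.2778

0: u=-13.8037 w=-21.0237
1: u=-4.7619 w=0.2495
2: u=-9.3917 w=-13.7328
3: u=-6.5823 w=-7.2778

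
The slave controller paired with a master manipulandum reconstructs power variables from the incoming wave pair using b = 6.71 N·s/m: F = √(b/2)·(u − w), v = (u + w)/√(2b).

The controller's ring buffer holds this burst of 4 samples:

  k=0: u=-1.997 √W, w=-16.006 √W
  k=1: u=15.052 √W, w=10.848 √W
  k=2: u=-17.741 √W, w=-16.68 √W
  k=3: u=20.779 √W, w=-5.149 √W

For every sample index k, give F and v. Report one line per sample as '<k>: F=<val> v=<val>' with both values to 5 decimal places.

k=0: u−w=14.00900, u+w=-18.00300; √(b/2)=1.83167, √(2b)=3.66333; F=1.83167×14.009=25.65981, v=-18.00300/3.66333=-4.91438
k=1: u−w=4.20400, u+w=25.90000; √(b/2)=1.83167, √(2b)=3.66333; F=1.83167×4.204=7.70032, v=25.90000/3.66333=7.07007
k=2: u−w=-1.06100, u+w=-34.42100; √(b/2)=1.83167, √(2b)=3.66333; F=1.83167×(-1.061)=-1.94340, v=-34.42100/3.66333=-9.39609
k=3: u−w=25.92800, u+w=15.63000; √(b/2)=1.83167, √(2b)=3.66333; F=1.83167×25.928=47.49143, v=15.63000/3.66333=4.26661

0: F=25.65981 v=-4.91438
1: F=7.70032 v=7.07007
2: F=-1.94340 v=-9.39609
3: F=47.49143 v=4.26661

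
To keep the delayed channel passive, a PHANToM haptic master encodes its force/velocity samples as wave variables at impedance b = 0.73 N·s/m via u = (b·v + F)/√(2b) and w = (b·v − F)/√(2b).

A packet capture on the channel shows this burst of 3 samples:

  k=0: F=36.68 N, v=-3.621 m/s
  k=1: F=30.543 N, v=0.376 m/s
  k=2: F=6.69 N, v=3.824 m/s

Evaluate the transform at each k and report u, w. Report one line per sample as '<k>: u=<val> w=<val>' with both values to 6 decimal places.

k=0: b·v=0.73×(-3.621)=-2.643330; √(2b)=1.208305; u=(-2.643330+36.68)/1.208305=28.168949, w=(-2.643330−36.68)/1.208305=-32.544219
k=1: b·v=0.73×0.376=0.274480; √(2b)=1.208305; u=(0.274480+30.543)/1.208305=25.504728, w=(0.274480−30.543)/1.208305=-25.050405
k=2: b·v=0.73×3.824=2.791520; √(2b)=1.208305; u=(2.791520+6.69)/1.208305=7.846962, w=(2.791520−6.69)/1.208305=-3.226405

0: u=28.168949 w=-32.544219
1: u=25.504728 w=-25.050405
2: u=7.846962 w=-3.226405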